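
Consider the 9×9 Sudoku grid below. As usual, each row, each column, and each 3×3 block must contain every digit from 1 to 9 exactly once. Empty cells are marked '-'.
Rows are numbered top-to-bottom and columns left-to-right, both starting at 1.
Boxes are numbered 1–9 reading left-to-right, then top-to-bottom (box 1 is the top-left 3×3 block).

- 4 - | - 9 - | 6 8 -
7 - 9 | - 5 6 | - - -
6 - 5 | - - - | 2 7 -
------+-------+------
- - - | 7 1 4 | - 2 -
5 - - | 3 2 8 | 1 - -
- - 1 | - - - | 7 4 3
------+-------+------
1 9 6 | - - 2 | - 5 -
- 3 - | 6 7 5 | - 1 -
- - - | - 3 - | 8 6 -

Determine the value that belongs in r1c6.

Cell r1c6 itself could take any of {1, 3, 7} by direct elimination.
Consider where 7 can go in box 2.
r1c4 is out (column 4 already has a 7).
r2c4 is out (row 2 already has a 7).
r3c4 is out (row 3 already has a 7).
r3c5 is out (row 3 already has a 7).
r3c6 is out (row 3 already has a 7).
So the only cell in box 2 that can hold 7 is r1c6.
Therefore r1c6 = 7.

7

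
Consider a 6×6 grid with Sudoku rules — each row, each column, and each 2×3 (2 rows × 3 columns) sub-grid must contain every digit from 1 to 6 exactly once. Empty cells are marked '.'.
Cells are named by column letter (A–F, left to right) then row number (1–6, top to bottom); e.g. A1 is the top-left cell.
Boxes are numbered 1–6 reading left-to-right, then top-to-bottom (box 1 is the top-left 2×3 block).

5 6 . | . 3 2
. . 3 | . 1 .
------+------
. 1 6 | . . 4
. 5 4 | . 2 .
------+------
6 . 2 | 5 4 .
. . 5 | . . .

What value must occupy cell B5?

Row 5 already contains {2, 4, 5, 6}.
Column B already contains {1, 5, 6}.
Its 2×3 block (box 5) already contains {2, 5, 6}.
The only value from 1–6 not eliminated is 3, so B5 = 3.

3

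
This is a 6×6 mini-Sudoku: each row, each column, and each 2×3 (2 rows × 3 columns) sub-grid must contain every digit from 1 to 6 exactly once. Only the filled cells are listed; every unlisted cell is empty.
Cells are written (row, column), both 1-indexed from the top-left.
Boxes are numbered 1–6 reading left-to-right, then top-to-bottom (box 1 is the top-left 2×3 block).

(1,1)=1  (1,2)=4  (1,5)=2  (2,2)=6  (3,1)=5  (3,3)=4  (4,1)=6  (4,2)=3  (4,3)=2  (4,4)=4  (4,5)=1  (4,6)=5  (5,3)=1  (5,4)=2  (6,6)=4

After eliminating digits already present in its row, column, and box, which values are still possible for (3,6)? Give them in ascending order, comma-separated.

Row 3 already contains {4, 5}.
Column 6 already contains {4, 5}.
Its 2×3 block (box 4) already contains {1, 4, 5}.
Removing those from 1–6 leaves {2, 3, 6} as the candidates for (3,6).

2,3,6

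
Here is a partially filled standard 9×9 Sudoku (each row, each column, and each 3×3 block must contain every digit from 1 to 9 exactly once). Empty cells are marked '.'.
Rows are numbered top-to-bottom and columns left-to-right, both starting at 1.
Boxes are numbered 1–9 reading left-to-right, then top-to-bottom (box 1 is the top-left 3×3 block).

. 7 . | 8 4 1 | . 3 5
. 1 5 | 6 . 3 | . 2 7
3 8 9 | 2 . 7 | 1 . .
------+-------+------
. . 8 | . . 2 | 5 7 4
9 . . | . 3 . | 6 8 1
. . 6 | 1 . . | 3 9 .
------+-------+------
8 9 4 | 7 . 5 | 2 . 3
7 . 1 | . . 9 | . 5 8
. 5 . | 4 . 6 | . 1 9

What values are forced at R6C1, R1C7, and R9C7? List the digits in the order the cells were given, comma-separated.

For R6C1:
  Consider where 5 can go in column 1.
  R1C1 is out (row 1 already has a 5).
  R2C1 is out (row 2 already has a 5).
  R4C1 is out (row 4 already has a 5).
  R9C1 is out (row 9 already has a 5).
  So the only cell in column 1 that can hold 5 is R6C1.
  So R6C1 = 5.
For R1C7:
  Row 1 already contains {1, 3, 4, 5, 7, 8}.
  Column 7 already contains {1, 2, 3, 5, 6}.
  Its 3×3 block (box 3) already contains {1, 2, 3, 5, 7}.
  The only value from 1–9 not eliminated is 9, so R1C7 = 9.
For R9C7:
  Row 9 already contains {1, 4, 5, 6, 9}.
  Column 7 already contains {1, 2, 3, 5, 6}.
  Its 3×3 block (box 9) already contains {1, 2, 3, 5, 8, 9}.
  The only value from 1–9 not eliminated is 7, so R9C7 = 7.

5,9,7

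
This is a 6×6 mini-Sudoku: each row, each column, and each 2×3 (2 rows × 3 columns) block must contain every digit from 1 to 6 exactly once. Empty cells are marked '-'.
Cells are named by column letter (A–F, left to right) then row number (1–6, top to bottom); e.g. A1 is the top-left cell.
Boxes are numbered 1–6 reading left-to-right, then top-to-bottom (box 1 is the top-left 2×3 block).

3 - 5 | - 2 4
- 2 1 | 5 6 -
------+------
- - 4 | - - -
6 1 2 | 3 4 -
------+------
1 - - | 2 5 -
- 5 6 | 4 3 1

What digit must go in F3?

2

Cell F3 itself could take any of {2, 5, 6} by direct elimination.
Consider where 2 can go in box 4.
D3 is out (column D already has a 2).
E3 is out (column E already has a 2).
F4 is out (row 4 already has a 2).
So the only cell in box 4 that can hold 2 is F3.
Therefore F3 = 2.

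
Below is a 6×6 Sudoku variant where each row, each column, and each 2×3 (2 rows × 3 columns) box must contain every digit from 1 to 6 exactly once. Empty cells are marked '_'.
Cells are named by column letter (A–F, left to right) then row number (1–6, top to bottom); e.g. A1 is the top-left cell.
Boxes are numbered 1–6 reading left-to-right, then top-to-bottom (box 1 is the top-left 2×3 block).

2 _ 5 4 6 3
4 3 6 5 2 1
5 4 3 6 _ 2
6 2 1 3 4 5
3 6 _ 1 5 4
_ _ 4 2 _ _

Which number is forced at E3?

Row 3 already contains {2, 3, 4, 5, 6}.
Column E already contains {2, 4, 5, 6}.
Its 2×3 block (box 4) already contains {2, 3, 4, 5, 6}.
The only value from 1–6 not eliminated is 1, so E3 = 1.

1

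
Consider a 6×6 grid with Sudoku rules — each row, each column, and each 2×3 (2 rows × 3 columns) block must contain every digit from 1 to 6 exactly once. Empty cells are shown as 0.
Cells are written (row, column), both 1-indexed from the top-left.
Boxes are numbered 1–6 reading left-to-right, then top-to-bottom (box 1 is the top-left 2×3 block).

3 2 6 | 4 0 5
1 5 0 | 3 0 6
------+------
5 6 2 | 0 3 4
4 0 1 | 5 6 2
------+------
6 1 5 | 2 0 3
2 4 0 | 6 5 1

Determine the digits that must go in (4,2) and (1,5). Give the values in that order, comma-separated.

For (4,2):
  Row 4 already contains {1, 2, 4, 5, 6}.
  Column 2 already contains {1, 2, 4, 5, 6}.
  Its 2×3 block (box 3) already contains {1, 2, 4, 5, 6}.
  The only value from 1–6 not eliminated is 3, so (4,2) = 3.
For (1,5):
  Row 1 already contains {2, 3, 4, 5, 6}.
  Column 5 already contains {3, 5, 6}.
  Its 2×3 block (box 2) already contains {3, 4, 5, 6}.
  The only value from 1–6 not eliminated is 1, so (1,5) = 1.

3,1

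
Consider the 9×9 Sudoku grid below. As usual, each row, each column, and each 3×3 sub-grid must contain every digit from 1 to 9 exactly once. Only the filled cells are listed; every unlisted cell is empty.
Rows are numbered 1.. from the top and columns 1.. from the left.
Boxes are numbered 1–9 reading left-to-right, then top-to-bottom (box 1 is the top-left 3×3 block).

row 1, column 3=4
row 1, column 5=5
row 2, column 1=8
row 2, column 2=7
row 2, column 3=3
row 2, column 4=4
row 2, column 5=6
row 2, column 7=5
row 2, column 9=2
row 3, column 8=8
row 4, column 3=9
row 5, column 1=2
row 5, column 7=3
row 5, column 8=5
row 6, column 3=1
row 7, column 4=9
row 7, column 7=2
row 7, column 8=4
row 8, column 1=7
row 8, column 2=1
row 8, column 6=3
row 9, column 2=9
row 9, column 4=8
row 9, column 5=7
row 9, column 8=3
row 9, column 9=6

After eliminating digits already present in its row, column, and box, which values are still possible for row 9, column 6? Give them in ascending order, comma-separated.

1,2,4,5

Row 9 already contains {3, 6, 7, 8, 9}.
Column 6 already contains {3}.
Its 3×3 block (box 8) already contains {3, 7, 8, 9}.
Removing those from 1–9 leaves {1, 2, 4, 5} as the candidates for row 9, column 6.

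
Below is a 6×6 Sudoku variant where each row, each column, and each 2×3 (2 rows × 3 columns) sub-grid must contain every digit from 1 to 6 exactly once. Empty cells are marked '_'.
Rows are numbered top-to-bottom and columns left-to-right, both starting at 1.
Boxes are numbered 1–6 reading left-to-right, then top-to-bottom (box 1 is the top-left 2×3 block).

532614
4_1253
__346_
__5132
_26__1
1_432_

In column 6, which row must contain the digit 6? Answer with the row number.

6

Consider where 6 can go in column 6.
r3c6 is out (row 3 already has a 6).
So the only cell in column 6 that can hold 6 is r6c6.
That is row 6.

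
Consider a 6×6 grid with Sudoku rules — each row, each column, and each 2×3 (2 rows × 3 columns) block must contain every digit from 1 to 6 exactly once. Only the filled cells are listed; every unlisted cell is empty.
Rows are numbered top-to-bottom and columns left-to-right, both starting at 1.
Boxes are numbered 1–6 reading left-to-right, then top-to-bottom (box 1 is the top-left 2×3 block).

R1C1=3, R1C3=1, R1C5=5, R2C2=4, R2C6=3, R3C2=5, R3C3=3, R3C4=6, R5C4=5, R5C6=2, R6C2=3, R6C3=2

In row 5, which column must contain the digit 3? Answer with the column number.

5

Consider where 3 can go in row 5.
R5C1 is out (column 1 already has a 3).
R5C2 is out (column 2 already has a 3).
R5C3 is out (column 3 already has a 3).
So the only cell in row 5 that can hold 3 is R5C5.
That is column 5.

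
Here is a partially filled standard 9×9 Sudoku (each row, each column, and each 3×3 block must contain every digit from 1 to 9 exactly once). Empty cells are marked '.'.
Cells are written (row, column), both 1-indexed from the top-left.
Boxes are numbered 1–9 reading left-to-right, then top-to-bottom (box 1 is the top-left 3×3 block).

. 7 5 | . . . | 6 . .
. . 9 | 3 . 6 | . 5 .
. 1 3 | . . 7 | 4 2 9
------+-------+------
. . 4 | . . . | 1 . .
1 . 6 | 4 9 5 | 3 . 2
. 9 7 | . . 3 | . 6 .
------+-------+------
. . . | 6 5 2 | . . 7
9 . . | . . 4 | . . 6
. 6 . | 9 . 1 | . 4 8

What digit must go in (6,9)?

4

Cell (6,9) itself could take any of {4, 5} by direct elimination.
Consider where 4 can go in column 9.
(1,9) is out (box 3 already has a 4).
(2,9) is out (box 3 already has a 4).
(4,9) is out (row 4 already has a 4).
So the only cell in column 9 that can hold 4 is (6,9).
Therefore (6,9) = 4.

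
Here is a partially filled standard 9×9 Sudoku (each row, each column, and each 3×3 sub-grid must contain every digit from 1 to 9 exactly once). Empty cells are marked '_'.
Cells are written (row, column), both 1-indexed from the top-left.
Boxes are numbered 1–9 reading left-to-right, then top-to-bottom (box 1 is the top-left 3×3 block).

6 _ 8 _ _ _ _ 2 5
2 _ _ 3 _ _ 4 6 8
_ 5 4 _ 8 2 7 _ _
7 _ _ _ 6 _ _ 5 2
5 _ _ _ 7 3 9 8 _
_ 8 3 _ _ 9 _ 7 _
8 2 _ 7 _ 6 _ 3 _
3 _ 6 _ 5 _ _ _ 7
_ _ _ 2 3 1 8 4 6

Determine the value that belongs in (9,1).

Row 9 already contains {1, 2, 3, 4, 6, 8}.
Column 1 already contains {2, 3, 5, 6, 7, 8}.
Its 3×3 block (box 7) already contains {2, 3, 6, 8}.
The only value from 1–9 not eliminated is 9, so (9,1) = 9.

9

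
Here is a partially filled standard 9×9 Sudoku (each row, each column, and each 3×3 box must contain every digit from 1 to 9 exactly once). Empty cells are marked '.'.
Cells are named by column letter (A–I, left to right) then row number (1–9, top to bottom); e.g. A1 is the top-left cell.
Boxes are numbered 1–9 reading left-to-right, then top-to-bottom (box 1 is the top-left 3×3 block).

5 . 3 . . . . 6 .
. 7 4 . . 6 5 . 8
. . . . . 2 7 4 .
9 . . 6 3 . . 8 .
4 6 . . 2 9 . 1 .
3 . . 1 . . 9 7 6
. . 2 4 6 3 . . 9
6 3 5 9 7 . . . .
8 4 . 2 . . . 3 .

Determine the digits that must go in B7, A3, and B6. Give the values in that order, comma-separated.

For B7:
  Row 7 already contains {2, 3, 4, 6, 9}.
  Column B already contains {3, 4, 6, 7}.
  Its 3×3 block (box 7) already contains {2, 3, 4, 5, 6, 8}.
  The only value from 1–9 not eliminated is 1, so B7 = 1.
For A3:
  Row 3 already contains {2, 4, 7}.
  Column A already contains {3, 4, 5, 6, 8, 9}.
  Its 3×3 block (box 1) already contains {3, 4, 5, 7}.
  The only value from 1–9 not eliminated is 1, so A3 = 1.
For B6:
  Consider where 2 can go in row 6.
  C6 is out (column C already has a 2).
  E6 is out (column E already has a 2).
  F6 is out (column F already has a 2).
  So the only cell in row 6 that can hold 2 is B6.
  So B6 = 2.

1,1,2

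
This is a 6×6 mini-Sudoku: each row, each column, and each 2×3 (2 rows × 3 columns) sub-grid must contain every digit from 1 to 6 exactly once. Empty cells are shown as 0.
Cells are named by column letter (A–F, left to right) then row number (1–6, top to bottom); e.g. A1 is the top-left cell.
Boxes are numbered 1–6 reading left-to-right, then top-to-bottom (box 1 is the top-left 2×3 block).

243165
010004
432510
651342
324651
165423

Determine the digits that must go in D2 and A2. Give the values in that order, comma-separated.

2,5

For D2:
  Row 2 already contains {1, 4}.
  Column D already contains {1, 3, 4, 5, 6}.
  Its 2×3 block (box 2) already contains {1, 4, 5, 6}.
  The only value from 1–6 not eliminated is 2, so D2 = 2.
For A2:
  Row 2 already contains {1, 4}.
  Column A already contains {1, 2, 3, 4, 6}.
  Its 2×3 block (box 1) already contains {1, 2, 3, 4}.
  The only value from 1–6 not eliminated is 5, so A2 = 5.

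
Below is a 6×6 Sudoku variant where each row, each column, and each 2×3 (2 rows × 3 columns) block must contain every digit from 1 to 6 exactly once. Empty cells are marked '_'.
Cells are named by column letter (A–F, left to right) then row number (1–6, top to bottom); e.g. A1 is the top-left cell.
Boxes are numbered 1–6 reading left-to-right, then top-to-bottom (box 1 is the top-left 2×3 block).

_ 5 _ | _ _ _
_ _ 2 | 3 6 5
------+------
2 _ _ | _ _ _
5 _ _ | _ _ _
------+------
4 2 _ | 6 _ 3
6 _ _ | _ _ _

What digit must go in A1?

3

Cell A1 itself could take any of {1, 3} by direct elimination.
Consider where 3 can go in column A.
A2 is out (row 2 already has a 3).
So the only cell in column A that can hold 3 is A1.
Therefore A1 = 3.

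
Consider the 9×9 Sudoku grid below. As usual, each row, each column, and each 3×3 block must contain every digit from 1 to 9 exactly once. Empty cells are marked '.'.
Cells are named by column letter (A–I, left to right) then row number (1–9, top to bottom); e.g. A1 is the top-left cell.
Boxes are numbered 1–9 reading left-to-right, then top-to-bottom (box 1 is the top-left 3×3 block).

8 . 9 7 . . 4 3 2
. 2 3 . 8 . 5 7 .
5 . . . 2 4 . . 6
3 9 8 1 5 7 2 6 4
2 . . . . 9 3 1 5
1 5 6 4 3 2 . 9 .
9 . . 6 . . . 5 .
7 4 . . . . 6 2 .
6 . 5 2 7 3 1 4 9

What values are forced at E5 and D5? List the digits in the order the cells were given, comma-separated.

For E5:
  Row 5 already contains {1, 2, 3, 5, 9}.
  Column E already contains {2, 3, 5, 7, 8}.
  Its 3×3 block (box 5) already contains {1, 2, 3, 4, 5, 7, 9}.
  The only value from 1–9 not eliminated is 6, so E5 = 6.
For D5:
  Row 5 already contains {1, 2, 3, 5, 9}.
  Column D already contains {1, 2, 4, 6, 7}.
  Its 3×3 block (box 5) already contains {1, 2, 3, 4, 5, 7, 9}.
  The only value from 1–9 not eliminated is 8, so D5 = 8.

6,8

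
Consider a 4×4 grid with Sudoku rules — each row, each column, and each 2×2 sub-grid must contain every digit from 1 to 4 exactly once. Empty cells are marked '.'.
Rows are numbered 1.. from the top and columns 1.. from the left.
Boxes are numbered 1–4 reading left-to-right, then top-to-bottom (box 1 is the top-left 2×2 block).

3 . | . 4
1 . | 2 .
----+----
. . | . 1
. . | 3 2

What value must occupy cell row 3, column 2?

3

Cell row 3, column 2 itself could take any of {2, 3, 4} by direct elimination.
Consider where 3 can go in row 3.
row 3, column 1 is out (column 1 already has a 3).
row 3, column 3 is out (column 3 already has a 3).
So the only cell in row 3 that can hold 3 is row 3, column 2.
Therefore row 3, column 2 = 3.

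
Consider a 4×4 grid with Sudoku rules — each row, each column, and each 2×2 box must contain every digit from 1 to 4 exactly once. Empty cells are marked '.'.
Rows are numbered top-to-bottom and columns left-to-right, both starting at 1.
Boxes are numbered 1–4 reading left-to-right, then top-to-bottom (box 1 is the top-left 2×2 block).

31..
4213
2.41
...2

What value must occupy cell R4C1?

Row 4 already contains {2}.
Column 1 already contains {2, 3, 4}.
Its 2×2 block (box 3) already contains {2}.
The only value from 1–4 not eliminated is 1, so R4C1 = 1.

1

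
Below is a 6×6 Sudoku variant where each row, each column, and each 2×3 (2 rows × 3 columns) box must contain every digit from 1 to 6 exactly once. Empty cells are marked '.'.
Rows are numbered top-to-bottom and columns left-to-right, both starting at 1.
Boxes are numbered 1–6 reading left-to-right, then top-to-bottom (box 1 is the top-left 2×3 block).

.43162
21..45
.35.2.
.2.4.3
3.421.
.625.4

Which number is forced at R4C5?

5

Row 4 already contains {2, 3, 4}.
Column 5 already contains {1, 2, 4, 6}.
Its 2×3 block (box 4) already contains {2, 3, 4}.
The only value from 1–6 not eliminated is 5, so R4C5 = 5.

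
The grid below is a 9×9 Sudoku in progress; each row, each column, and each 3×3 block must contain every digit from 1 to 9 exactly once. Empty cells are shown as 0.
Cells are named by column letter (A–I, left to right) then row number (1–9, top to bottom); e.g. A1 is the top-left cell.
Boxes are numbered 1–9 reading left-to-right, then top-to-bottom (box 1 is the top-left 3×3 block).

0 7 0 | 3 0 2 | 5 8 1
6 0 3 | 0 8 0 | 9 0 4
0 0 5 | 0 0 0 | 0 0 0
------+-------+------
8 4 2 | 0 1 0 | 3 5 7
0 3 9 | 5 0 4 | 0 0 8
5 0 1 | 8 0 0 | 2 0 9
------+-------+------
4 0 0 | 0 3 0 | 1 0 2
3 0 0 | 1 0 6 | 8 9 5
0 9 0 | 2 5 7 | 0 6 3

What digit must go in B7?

Cell B7 itself could take any of {5, 6, 8} by direct elimination.
Consider where 5 can go in box 7.
C7 is out (column C already has a 5).
B8 is out (row 8 already has a 5).
C8 is out (row 8 already has a 5).
A9 is out (row 9 already has a 5).
C9 is out (row 9 already has a 5).
So the only cell in box 7 that can hold 5 is B7.
Therefore B7 = 5.

5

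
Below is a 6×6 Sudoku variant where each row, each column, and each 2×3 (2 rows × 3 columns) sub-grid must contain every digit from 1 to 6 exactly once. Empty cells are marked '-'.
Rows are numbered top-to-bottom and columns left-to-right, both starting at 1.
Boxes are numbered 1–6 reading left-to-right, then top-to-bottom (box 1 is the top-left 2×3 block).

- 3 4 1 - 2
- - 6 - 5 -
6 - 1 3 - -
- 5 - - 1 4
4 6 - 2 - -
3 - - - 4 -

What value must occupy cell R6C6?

Cell R6C6 itself could take any of {1, 5, 6} by direct elimination.
Consider where 6 can go in column 6.
R2C6 is out (row 2 already has a 6).
R3C6 is out (row 3 already has a 6).
R5C6 is out (row 5 already has a 6).
So the only cell in column 6 that can hold 6 is R6C6.
Therefore R6C6 = 6.

6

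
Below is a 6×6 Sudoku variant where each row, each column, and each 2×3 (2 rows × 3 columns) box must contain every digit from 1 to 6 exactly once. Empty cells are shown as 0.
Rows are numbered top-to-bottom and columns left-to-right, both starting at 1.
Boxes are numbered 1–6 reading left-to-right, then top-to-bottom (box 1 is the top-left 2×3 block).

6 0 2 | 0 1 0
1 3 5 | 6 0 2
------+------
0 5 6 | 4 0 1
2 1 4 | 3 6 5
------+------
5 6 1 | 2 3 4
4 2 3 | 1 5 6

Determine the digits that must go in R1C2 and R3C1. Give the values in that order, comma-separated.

For R1C2:
  Row 1 already contains {1, 2, 6}.
  Column 2 already contains {1, 2, 3, 5, 6}.
  Its 2×3 block (box 1) already contains {1, 2, 3, 5, 6}.
  The only value from 1–6 not eliminated is 4, so R1C2 = 4.
For R3C1:
  Row 3 already contains {1, 4, 5, 6}.
  Column 1 already contains {1, 2, 4, 5, 6}.
  Its 2×3 block (box 3) already contains {1, 2, 4, 5, 6}.
  The only value from 1–6 not eliminated is 3, so R3C1 = 3.

4,3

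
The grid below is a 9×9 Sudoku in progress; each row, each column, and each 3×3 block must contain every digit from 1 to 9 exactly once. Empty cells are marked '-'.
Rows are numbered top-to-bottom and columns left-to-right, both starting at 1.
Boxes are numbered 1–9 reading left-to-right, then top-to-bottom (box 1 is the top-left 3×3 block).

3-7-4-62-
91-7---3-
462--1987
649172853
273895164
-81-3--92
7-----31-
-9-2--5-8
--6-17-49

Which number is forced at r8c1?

1

Row 8 already contains {2, 5, 8, 9}.
Column 1 already contains {2, 3, 4, 6, 7, 9}.
Its 3×3 block (box 7) already contains {6, 7, 9}.
The only value from 1–9 not eliminated is 1, so r8c1 = 1.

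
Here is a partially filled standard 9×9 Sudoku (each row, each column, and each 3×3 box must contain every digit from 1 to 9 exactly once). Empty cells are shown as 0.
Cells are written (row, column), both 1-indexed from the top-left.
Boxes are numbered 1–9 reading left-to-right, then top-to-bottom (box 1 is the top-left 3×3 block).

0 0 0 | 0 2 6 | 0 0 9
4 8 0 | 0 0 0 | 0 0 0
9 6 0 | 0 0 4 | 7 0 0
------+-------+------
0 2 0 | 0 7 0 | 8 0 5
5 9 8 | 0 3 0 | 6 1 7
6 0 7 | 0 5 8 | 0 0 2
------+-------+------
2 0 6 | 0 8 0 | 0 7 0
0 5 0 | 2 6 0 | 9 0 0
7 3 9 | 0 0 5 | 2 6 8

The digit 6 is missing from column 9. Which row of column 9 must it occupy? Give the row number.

2

Consider where 6 can go in column 9.
(3,9) is out (row 3 already has a 6).
(7,9) is out (row 7 already has a 6).
(8,9) is out (row 8 already has a 6).
So the only cell in column 9 that can hold 6 is (2,9).
That is row 2.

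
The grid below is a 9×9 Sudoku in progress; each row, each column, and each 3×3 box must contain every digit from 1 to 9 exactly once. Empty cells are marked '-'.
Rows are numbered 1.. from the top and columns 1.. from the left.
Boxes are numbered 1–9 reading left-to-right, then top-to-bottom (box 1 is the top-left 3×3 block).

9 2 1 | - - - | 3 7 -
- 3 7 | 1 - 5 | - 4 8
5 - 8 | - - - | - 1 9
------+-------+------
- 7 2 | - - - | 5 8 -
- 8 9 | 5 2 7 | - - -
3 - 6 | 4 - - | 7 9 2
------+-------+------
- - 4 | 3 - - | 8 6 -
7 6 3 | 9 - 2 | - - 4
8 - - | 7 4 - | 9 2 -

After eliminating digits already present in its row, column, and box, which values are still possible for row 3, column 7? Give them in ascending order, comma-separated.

2,6

Row 3 already contains {1, 5, 8, 9}.
Column 7 already contains {3, 5, 7, 8, 9}.
Its 3×3 block (box 3) already contains {1, 3, 4, 7, 8, 9}.
Removing those from 1–9 leaves {2, 6} as the candidates for row 3, column 7.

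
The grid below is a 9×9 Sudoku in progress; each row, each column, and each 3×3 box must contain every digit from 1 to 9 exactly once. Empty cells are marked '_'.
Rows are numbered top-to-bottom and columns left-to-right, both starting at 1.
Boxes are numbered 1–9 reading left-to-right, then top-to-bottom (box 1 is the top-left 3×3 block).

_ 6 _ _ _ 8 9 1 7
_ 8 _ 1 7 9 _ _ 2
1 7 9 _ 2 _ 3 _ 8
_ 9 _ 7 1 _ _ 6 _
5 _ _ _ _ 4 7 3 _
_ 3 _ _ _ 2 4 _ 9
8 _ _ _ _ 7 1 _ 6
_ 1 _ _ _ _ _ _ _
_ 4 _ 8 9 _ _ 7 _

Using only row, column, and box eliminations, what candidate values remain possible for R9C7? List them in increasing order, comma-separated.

2,5

Row 9 already contains {4, 7, 8, 9}.
Column 7 already contains {1, 3, 4, 7, 9}.
Its 3×3 block (box 9) already contains {1, 6, 7}.
Removing those from 1–9 leaves {2, 5} as the candidates for R9C7.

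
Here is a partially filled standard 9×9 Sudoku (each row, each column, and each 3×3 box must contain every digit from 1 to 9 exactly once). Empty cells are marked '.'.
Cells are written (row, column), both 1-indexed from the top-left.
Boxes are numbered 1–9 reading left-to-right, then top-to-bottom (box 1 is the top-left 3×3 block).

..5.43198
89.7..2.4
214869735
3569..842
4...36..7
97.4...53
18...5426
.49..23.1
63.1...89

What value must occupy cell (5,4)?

5

Cell (5,4) itself could take any of {2, 5} by direct elimination.
Consider where 5 can go in column 4.
(1,4) is out (row 1 already has a 5).
(7,4) is out (row 7 already has a 5).
(8,4) is out (box 8 already has a 5).
So the only cell in column 4 that can hold 5 is (5,4).
Therefore (5,4) = 5.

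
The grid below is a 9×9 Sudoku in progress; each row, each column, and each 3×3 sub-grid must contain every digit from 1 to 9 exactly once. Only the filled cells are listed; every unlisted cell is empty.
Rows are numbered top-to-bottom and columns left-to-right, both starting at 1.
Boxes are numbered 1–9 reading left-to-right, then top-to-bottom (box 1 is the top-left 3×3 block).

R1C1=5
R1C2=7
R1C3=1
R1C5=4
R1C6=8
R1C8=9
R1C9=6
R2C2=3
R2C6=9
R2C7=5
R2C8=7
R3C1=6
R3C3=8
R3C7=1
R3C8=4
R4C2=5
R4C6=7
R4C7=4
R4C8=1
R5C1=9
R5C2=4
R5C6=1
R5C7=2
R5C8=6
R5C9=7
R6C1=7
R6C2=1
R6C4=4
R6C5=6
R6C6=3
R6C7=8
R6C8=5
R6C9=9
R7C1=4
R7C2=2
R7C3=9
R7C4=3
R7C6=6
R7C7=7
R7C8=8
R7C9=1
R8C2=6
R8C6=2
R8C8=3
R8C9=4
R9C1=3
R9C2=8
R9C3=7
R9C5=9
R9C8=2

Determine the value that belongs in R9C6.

4

Cell R9C6 itself could take any of {4, 5} by direct elimination.
Consider where 4 can go in column 6.
R3C6 is out (row 3 already has a 4).
So the only cell in column 6 that can hold 4 is R9C6.
Therefore R9C6 = 4.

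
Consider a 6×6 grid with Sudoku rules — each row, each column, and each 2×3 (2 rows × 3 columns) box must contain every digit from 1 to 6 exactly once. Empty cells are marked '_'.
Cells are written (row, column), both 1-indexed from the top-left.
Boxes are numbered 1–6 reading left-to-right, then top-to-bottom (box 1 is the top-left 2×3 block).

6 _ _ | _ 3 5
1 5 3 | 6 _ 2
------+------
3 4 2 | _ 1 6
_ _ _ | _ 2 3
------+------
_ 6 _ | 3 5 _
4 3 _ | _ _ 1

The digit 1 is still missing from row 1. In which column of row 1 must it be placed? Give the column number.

4

Consider where 1 can go in row 1.
(1,2) is out (box 1 already has a 1).
(1,3) is out (box 1 already has a 1).
So the only cell in row 1 that can hold 1 is (1,4).
That is column 4.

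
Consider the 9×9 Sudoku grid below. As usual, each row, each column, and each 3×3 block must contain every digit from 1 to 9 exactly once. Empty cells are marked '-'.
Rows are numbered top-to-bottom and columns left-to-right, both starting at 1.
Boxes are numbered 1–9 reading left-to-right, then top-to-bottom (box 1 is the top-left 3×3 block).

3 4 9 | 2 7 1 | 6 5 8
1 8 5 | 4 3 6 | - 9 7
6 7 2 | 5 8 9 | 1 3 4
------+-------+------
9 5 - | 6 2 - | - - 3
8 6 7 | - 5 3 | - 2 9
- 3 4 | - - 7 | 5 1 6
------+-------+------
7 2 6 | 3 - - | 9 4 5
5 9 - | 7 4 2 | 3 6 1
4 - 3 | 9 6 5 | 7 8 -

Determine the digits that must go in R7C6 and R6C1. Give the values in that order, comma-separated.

8,2

For R7C6:
  Row 7 already contains {2, 3, 4, 5, 6, 7, 9}.
  Column 6 already contains {1, 2, 3, 5, 6, 7, 9}.
  Its 3×3 block (box 8) already contains {2, 3, 4, 5, 6, 7, 9}.
  The only value from 1–9 not eliminated is 8, so R7C6 = 8.
For R6C1:
  Row 6 already contains {1, 3, 4, 5, 6, 7}.
  Column 1 already contains {1, 3, 4, 5, 6, 7, 8, 9}.
  Its 3×3 block (box 4) already contains {3, 4, 5, 6, 7, 8, 9}.
  The only value from 1–9 not eliminated is 2, so R6C1 = 2.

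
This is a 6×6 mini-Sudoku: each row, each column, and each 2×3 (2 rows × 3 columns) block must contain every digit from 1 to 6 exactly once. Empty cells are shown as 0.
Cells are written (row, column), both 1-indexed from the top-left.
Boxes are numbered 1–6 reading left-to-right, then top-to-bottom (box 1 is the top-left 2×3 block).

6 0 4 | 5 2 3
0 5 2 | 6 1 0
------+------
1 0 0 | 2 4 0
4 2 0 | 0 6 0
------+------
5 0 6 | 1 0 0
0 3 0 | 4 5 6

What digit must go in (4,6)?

Cell (4,6) itself could take any of {1, 5} by direct elimination.
Consider where 1 can go in row 4.
(4,3) is out (box 3 already has a 1).
(4,4) is out (column 4 already has a 1).
So the only cell in row 4 that can hold 1 is (4,6).
Therefore (4,6) = 1.

1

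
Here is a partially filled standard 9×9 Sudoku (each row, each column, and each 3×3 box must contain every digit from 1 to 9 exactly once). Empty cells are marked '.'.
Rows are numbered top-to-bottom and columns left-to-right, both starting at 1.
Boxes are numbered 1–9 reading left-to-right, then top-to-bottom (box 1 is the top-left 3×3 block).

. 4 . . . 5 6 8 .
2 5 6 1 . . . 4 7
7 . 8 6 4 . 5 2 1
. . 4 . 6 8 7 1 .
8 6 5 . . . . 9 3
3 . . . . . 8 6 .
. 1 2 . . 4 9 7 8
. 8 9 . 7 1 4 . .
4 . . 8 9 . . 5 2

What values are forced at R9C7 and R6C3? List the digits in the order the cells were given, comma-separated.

For R9C7:
  Consider where 1 can go in box 9.
  R8C8 is out (row 8 already has a 1).
  R8C9 is out (row 8 already has a 1).
  So the only cell in box 9 that can hold 1 is R9C7.
  So R9C7 = 1.
For R6C3:
  Consider where 1 can go in box 4.
  R4C1 is out (row 4 already has a 1).
  R4C2 is out (row 4 already has a 1).
  R6C2 is out (column 2 already has a 1).
  So the only cell in box 4 that can hold 1 is R6C3.
  So R6C3 = 1.

1,1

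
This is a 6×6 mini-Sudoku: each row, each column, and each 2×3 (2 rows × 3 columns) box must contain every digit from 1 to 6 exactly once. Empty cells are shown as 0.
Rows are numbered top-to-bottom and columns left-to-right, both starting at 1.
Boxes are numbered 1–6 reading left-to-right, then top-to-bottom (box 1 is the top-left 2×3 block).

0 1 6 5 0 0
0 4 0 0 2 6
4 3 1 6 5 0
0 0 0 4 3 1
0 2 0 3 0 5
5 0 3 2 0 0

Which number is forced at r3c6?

Row 3 already contains {1, 3, 4, 5, 6}.
Column 6 already contains {1, 5, 6}.
Its 2×3 block (box 4) already contains {1, 3, 4, 5, 6}.
The only value from 1–6 not eliminated is 2, so r3c6 = 2.

2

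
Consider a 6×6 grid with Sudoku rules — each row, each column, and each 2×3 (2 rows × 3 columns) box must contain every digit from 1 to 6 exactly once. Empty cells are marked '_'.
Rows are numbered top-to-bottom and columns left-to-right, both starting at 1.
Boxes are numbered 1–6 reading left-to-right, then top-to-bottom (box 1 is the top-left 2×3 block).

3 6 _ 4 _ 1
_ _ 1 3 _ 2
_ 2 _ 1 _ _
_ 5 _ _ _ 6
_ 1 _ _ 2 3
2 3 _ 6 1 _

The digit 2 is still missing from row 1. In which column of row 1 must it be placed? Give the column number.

Consider where 2 can go in row 1.
R1C5 is out (column 5 already has a 2).
So the only cell in row 1 that can hold 2 is R1C3.
That is column 3.

3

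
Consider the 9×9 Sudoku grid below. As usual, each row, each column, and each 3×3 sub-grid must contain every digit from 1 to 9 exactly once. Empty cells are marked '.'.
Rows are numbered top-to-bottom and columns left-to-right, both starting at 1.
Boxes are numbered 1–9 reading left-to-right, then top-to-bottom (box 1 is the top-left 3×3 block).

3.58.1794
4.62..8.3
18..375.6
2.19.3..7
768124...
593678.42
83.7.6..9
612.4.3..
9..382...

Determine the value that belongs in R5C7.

9

Row 5 already contains {1, 2, 4, 6, 7, 8}.
Column 7 already contains {3, 5, 7, 8}.
Its 3×3 block (box 6) already contains {2, 4, 7}.
The only value from 1–9 not eliminated is 9, so R5C7 = 9.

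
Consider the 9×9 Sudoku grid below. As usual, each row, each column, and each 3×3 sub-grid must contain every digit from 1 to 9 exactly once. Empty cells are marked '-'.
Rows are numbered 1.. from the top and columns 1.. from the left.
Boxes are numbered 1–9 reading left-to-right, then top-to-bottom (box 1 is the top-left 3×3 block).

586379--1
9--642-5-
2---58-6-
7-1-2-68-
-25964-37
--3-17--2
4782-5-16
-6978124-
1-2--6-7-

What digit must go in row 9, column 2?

Cell row 9, column 2 itself could take any of {3, 5} by direct elimination.
Consider where 5 can go in box 7.
row 8, column 1 is out (column 1 already has a 5).
So the only cell in box 7 that can hold 5 is row 9, column 2.
Therefore row 9, column 2 = 5.

5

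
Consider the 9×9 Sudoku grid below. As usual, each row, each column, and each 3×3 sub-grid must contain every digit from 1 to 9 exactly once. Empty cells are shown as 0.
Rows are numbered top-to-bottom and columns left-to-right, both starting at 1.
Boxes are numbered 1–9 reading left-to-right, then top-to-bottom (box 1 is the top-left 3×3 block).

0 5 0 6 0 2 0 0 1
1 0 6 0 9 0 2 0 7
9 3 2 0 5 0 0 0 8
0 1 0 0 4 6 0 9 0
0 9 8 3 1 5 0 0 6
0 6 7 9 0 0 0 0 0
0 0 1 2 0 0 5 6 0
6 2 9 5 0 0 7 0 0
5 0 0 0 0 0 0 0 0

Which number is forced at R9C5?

Cell R9C5 itself could take any of {3, 6, 7, 8} by direct elimination.
Consider where 6 can go in box 8.
R7C5 is out (row 7 already has a 6). R7C6 is out (row 7 already has a 6). R8C5 is out (row 8 already has a 6). R8C6 is out (row 8 already has a 6). The remaining empty cells in box 8 are similarly blocked.
So the only cell in box 8 that can hold 6 is R9C5.
Therefore R9C5 = 6.

6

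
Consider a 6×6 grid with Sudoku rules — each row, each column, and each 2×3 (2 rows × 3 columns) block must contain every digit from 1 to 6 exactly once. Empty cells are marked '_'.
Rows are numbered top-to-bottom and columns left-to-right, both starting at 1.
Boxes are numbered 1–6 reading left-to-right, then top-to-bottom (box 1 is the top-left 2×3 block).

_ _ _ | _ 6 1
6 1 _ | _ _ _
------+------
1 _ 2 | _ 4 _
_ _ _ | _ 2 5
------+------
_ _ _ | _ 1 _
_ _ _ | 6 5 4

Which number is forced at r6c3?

1

Cell r6c3 itself could take any of {1, 3} by direct elimination.
Consider where 1 can go in box 5.
r5c1 is out (row 5 already has a 1).
r5c2 is out (row 5 already has a 1).
r5c3 is out (row 5 already has a 1).
r6c1 is out (column 1 already has a 1).
r6c2 is out (column 2 already has a 1).
So the only cell in box 5 that can hold 1 is r6c3.
Therefore r6c3 = 1.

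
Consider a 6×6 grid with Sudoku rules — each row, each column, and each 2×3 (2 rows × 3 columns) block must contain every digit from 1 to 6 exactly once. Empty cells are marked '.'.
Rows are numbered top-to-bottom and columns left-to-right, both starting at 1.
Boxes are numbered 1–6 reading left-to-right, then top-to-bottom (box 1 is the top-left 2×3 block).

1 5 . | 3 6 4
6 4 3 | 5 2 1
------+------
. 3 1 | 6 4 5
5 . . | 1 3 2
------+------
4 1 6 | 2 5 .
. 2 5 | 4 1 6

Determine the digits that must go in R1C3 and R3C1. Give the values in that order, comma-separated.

For R1C3:
  Row 1 already contains {1, 3, 4, 5, 6}.
  Column 3 already contains {1, 3, 5, 6}.
  Its 2×3 block (box 1) already contains {1, 3, 4, 5, 6}.
  The only value from 1–6 not eliminated is 2, so R1C3 = 2.
For R3C1:
  Row 3 already contains {1, 3, 4, 5, 6}.
  Column 1 already contains {1, 4, 5, 6}.
  Its 2×3 block (box 3) already contains {1, 3, 5}.
  The only value from 1–6 not eliminated is 2, so R3C1 = 2.

2,2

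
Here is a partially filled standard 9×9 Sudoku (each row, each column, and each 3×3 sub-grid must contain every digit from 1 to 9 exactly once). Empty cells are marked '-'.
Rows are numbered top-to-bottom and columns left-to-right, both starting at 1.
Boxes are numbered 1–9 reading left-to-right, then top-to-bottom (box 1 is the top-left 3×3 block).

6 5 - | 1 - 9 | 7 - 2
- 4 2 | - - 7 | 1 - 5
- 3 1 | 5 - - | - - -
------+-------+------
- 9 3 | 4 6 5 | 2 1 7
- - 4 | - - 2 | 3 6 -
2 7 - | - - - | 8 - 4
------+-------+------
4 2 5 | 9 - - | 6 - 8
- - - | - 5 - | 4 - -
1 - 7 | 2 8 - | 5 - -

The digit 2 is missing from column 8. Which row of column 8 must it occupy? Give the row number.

8

Consider where 2 can go in column 8.
r1c8 is out (row 1 already has a 2). r2c8 is out (row 2 already has a 2). r3c8 is out (box 3 already has a 2). r6c8 is out (row 6 already has a 2). The remaining empty cells in column 8 are similarly blocked.
So the only cell in column 8 that can hold 2 is r8c8.
That is row 8.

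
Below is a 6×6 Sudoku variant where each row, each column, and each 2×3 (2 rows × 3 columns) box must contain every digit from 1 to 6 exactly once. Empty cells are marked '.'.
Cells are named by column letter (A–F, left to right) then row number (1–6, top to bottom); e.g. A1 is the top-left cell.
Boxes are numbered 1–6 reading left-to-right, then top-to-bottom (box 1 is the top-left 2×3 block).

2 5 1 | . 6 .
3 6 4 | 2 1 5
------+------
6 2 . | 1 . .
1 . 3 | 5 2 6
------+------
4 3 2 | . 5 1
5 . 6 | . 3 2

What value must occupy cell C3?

5

Row 3 already contains {1, 2, 6}.
Column C already contains {1, 2, 3, 4, 6}.
Its 2×3 block (box 3) already contains {1, 2, 3, 6}.
The only value from 1–6 not eliminated is 5, so C3 = 5.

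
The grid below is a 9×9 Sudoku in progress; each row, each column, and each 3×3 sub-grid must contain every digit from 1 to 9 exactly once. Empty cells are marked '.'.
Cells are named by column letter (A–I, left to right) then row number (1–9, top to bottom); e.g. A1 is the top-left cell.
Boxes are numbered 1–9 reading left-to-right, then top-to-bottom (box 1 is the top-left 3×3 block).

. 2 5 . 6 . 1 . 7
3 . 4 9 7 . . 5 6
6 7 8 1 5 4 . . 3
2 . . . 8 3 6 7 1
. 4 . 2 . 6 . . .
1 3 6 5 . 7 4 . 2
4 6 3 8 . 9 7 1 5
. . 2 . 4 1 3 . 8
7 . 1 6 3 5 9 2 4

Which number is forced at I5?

9

Row 5 already contains {2, 4, 6}.
Column I already contains {1, 2, 3, 4, 5, 6, 7, 8}.
Its 3×3 block (box 6) already contains {1, 2, 4, 6, 7}.
The only value from 1–9 not eliminated is 9, so I5 = 9.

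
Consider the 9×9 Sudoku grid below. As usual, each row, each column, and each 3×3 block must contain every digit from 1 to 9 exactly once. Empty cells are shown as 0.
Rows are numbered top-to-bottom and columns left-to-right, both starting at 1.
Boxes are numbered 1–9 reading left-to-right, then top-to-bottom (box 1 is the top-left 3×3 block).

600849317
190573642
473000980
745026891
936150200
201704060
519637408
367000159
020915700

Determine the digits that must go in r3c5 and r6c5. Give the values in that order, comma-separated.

For r3c5:
  Row 3 already contains {3, 4, 7, 8, 9}.
  Column 5 already contains {1, 2, 3, 4, 5, 7}.
  Its 3×3 block (box 2) already contains {3, 4, 5, 7, 8, 9}.
  The only value from 1–9 not eliminated is 6, so r3c5 = 6.
For r6c5:
  Consider where 9 can go in column 5.
  r3c5 is out (row 3 already has a 9).
  r8c5 is out (row 8 already has a 9).
  So the only cell in column 5 that can hold 9 is r6c5.
  So r6c5 = 9.

6,9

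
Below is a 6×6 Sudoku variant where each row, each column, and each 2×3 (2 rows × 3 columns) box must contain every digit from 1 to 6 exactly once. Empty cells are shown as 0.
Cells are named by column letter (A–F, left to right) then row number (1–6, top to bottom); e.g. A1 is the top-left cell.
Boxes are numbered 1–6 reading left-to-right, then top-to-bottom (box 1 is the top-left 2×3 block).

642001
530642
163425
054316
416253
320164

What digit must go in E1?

Row 1 already contains {1, 2, 4, 6}.
Column E already contains {1, 2, 4, 5, 6}.
Its 2×3 block (box 2) already contains {1, 2, 4, 6}.
The only value from 1–6 not eliminated is 3, so E1 = 3.

3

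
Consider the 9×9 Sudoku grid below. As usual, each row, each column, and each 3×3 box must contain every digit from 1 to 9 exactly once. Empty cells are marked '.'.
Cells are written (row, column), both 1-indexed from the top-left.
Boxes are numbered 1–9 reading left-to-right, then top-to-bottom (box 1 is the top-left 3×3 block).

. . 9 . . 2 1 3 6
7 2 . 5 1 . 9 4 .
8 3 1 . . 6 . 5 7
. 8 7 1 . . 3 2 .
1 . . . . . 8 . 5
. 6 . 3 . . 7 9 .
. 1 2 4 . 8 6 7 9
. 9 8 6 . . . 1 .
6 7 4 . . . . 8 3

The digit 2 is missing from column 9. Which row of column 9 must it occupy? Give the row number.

Consider where 2 can go in column 9.
(2,9) is out (row 2 already has a 2).
(4,9) is out (row 4 already has a 2).
(6,9) is out (box 6 already has a 2).
So the only cell in column 9 that can hold 2 is (8,9).
That is row 8.

8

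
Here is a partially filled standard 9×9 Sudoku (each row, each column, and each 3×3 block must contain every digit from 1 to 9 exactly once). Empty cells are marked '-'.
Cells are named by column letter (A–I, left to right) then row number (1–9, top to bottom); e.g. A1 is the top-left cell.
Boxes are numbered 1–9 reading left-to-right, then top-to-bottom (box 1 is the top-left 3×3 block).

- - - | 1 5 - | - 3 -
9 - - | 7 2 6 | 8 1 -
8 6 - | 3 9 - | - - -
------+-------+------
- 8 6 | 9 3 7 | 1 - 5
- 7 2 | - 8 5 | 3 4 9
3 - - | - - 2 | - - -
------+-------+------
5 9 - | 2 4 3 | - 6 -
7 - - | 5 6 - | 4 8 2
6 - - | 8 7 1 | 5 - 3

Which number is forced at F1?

8

Cell F1 itself could take any of {4, 8} by direct elimination.
Consider where 8 can go in row 1.
A1 is out (column A already has a 8).
B1 is out (column B already has a 8).
C1 is out (box 1 already has a 8).
G1 is out (column G already has a 8).
I1 is out (box 3 already has a 8).
So the only cell in row 1 that can hold 8 is F1.
Therefore F1 = 8.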